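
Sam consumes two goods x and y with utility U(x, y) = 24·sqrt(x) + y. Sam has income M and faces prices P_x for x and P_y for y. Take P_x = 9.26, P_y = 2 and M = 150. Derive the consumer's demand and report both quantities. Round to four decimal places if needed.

Thus x* = (12·P_y/P_x)² — independent of M — with the rest of income spent on y.
Plugging in: x* = (12·2/9.26)² = 6.7174, y* = 43.8985.

x* = 6.7174, y* = 43.8985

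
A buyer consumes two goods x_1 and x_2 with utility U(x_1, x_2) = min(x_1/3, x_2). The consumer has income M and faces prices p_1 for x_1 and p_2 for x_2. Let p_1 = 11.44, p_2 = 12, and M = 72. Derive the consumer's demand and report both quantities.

x_1* = 4.6632, x_2* = 1.5544

With perfect complements, no substitution: consume in ratio x_1:x_2 = 3:1.
Budget: p_1·x_1 + p_2·(1/3)·x_1 = M, so (3·p_1 + p_2)·x_1 = 3·M.
Demand: x_1*(p_1,p_2,M) = 3·M/(3·p_1 + p_2), x_2* = M/(3·p_1 + p_2).
Here 3·11.44 + 12 = 46.32, giving x_1* = 4.6632 and x_2* = 1.5544.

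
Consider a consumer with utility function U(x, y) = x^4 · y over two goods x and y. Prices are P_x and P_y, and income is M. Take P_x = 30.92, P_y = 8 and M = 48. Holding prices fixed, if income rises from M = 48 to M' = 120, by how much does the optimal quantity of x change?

Δx* = 1.8629

The MRS is 4·y/x. Set MRS = P_x/P_y.
Rearranging, P_y·y = (1/4)·P_x·x. Substituting into the budget gives P_x·x·(1 + (1/4)) = M.
Demand: x*(P_x,P_y,M) = 0.8·M/P_x and y* = 0.2·M/P_y.
At P_x=30.92, P_y=8, M=48: x* = 0.8·48/30.92 = 1.2419.
At M' = 120: x* = 3.1048. Change: 3.1048 − 1.2419 = 1.8629.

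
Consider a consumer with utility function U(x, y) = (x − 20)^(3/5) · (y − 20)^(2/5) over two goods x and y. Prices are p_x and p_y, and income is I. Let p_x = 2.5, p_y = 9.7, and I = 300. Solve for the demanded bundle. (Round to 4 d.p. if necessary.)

Let x' = x−20, y' = y−20. MRS = (3/2)·y'/x' = p_x/p_y.
After buying the subsistence bundle (20, 20), a share 0.6 of the remaining income goes to x: x* = 20 + 0.6·(I − 20p_x − 20p_y)/p_x.
Discretionary income = 300 − 20·2.5 − 20·9.7 = 56; x* = 20 + 0.6·56/2.5 = 33.44; y* = 20 + 0.4·56/9.7 = 22.3093.

x* = 33.44, y* = 22.3093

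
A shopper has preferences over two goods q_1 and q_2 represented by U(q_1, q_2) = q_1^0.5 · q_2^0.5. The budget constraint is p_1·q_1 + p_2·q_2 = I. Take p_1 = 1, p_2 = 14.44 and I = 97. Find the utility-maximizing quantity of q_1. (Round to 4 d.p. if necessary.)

q_1* = 48.5

The MRS is q_2/q_1. Set MRS = p_1/p_2.
So 0.5·p_2·q_2 = 0.5·p_1·q_1; combined with the budget, a share 0.5 of income goes to q_1.
Demand: q_1*(p_1,p_2,I) = 0.5·I/p_1 and q_2* = 0.5·I/p_2.
At p_1=1, p_2=14.44, I=97: q_1* = 0.5·97/1 = 48.5.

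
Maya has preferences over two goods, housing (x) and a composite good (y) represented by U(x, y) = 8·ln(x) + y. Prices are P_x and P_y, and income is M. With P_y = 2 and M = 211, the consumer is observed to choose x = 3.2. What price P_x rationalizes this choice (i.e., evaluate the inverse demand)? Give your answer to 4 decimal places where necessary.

Set MRS = P_x/P_y: (8/x)/1 = P_x/P_y.
So x*(P_x,P_y) = 8·P_y/P_x, independent of income; and y* = (M − 8·P_y)/P_y.
Set x* = 3.2 in the demand function and solve for P_x: P_x = 5.

P_x = 5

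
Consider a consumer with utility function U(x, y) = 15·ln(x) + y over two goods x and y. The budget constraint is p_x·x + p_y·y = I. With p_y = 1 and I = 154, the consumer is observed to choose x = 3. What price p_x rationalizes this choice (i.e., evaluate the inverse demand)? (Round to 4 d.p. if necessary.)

p_x = 5

MU_x = 15/x, MU_y = 1. Tangency: 15/x = p_x/p_y.
So x*(p_x,p_y) = 15·p_y/p_x, independent of income; and y* = (I − 15·p_y)/p_y.
Set x* = 3 in the demand function and solve for p_x: p_x = 5.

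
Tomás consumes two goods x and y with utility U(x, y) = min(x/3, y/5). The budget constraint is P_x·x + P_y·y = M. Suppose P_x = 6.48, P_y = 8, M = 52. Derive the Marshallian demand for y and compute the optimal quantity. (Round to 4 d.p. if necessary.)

y* = 4.3742

Leontief preferences: the optimum is at the kink where x/3 = y/5, i.e. y = (5/3)·x.
Budget: P_x·x + P_y·(5/3)·x = M, so (3·P_x + 5·P_y)·x = 3·M.
Demand: x*(P_x,P_y,M) = 3·M/(3·P_x + 5·P_y), y* = 5·M/(3·P_x + 5·P_y).
Here 3·6.48 + 5·8 = 59.44, giving y* = 4.3742.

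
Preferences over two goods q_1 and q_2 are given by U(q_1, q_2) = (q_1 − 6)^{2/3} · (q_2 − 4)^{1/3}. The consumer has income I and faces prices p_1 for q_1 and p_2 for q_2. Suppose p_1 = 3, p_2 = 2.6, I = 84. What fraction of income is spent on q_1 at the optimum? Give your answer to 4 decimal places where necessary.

share on q_1 = 0.6556

This is Cobb-Douglas in (q_1−6, q_2−4): tangency gives 2/3·p_2·(q_2−4) = 1/3·p_1·(q_1−6).
After buying the subsistence bundle (6, 4), a share 2/3 of the remaining income goes to q_1: q_1* = 6 + 2/3·(I − 6p_1 − 4p_2)/p_1.
Discretionary income = 84 − 6·3 − 4·2.6 = 55.6; q_1* = 6 + 2/3·55.6/3 = 18.3556; q_2* = 4 + 1/3·55.6/2.6 = 11.1282.
Expenditure on q_1: 3·18.3556 = 55.0667; share = 0.6556.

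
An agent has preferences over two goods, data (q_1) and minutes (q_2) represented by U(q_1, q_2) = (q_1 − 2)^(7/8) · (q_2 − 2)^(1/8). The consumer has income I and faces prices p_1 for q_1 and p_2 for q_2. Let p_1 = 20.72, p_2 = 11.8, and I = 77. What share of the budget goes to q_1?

share on q_1 = 0.6741

This is Cobb-Douglas in (q_1−2, q_2−2): tangency gives 0.875·p_2·(q_2−2) = 0.125·p_1·(q_1−2).
Substituting into the budget: q_1* = 2 + 0.875·(I − 2·p_1 − 2·p_2)/p_1, and q_2* = 2 + 0.125·(…)/p_2.
Discretionary income = 77 − 2·20.72 − 2·11.8 = 11.96; q_1* = 2 + 0.875·11.96/20.72 = 2.5051; q_2* = 2 + 0.125·11.96/11.8 = 2.1267.
Expenditure on q_1: 20.72·2.5051 = 51.905; share = 0.6741.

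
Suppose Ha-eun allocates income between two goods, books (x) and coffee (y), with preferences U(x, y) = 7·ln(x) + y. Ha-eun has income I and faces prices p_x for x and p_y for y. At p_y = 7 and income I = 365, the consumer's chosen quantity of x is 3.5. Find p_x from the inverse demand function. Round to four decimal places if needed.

MU_x = 7/x, MU_y = 1. Tangency: 7/x = p_x/p_y.
So x*(p_x,p_y) = 7·p_y/p_x, independent of income; and y* = (I − 7·p_y)/p_y.
Set x* = 3.5 in the demand function and solve for p_x: p_x = 14.

p_x = 14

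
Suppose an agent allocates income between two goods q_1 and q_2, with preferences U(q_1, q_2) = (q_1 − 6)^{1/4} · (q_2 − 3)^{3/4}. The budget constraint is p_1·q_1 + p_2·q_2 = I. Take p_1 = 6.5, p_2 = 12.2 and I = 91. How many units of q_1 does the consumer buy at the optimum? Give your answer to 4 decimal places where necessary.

Let q_1' = q_1−6, q_2' = q_2−3. MRS = (1/3)·q_2'/q_1' = p_1/p_2.
After buying the subsistence bundle (6, 3), a share 0.25 of the remaining income goes to q_1: q_1* = 6 + 0.25·(I − 6p_1 − 3p_2)/p_1.
Discretionary income = 91 − 6·6.5 − 3·12.2 = 15.4; q_1* = 6 + 0.25·15.4/6.5 = 6.5923.

q_1* = 6.5923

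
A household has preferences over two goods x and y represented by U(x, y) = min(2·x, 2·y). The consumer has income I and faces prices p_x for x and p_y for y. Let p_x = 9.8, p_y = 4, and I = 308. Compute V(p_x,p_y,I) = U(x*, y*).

Demand: x*(p_x,p_y,I) = 2·I/(2·p_x + 2·p_y), y* = 2·I/(2·p_x + 2·p_y).
Here 2·9.8 + 2·4 = 27.6, giving x* = 22.3188 and y* = 22.3188.
Utility at the optimum: U(22.3188, 22.3188) = 44.6377.

V = 44.6377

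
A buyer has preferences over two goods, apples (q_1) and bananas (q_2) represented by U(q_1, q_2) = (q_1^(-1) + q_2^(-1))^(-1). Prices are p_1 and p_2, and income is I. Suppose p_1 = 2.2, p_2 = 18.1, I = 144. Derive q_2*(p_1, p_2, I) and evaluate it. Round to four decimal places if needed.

q_2* = 5.8991

MRS = MU_q_1/MU_q_2 = (q_2/q_1)^(2). Set equal to p_1/p_2.
Solve for the ratio: q_2/q_1 = [p_1/p_2]^(0.5).
Substitute q_2 = (q_2/q_1)·q_1 into the budget: q_1* = I/(p_1 + p_2·(q_2/q_1)).
Numerically q_2/q_1 = 0.348636, so q_1* = 144/(2.2 + 18.1·0.348636) = 16.9207 and q_2* = 0.348636·16.9207 = 5.8991.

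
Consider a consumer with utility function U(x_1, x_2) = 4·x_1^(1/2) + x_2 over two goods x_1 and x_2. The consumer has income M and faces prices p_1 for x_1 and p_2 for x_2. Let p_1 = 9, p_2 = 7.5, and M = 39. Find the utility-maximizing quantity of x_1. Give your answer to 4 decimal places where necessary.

Plugging in: x_1* = (2·7.5/9)² = 2.7778.

x_1* = 2.7778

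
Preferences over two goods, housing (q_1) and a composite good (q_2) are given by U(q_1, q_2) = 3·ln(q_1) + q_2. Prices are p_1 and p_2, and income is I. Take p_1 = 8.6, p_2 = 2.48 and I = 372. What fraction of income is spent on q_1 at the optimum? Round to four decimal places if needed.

Set MRS = p_1/p_2: (3/q_1)/1 = p_1/p_2.
So q_1*(p_1,p_2) = 3·p_2/p_1, independent of income; and q_2* = (I − 3·p_2)/p_2.
At the given prices: q_1* = 3·2.48/8.6 = 0.8651, and q_2* = 147.
Expenditure on q_1: 8.6·0.8651 = 7.44; share = 0.02.

share on q_1 = 0.02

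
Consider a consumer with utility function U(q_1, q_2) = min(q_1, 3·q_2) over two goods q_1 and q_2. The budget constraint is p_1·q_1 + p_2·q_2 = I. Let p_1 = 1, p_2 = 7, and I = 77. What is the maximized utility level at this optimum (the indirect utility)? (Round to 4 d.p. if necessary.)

Here 3·1 + 7 = 10, giving q_1* = 23.1 and q_2* = 7.7.
Utility at the optimum: U(23.1, 7.7) = 23.1.

V = 23.1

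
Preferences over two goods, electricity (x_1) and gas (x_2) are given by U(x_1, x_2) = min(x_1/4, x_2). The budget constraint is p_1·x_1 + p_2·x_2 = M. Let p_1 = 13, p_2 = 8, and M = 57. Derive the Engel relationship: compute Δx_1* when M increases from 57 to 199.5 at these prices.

With perfect complements, no substitution: consume in ratio x_1:x_2 = 4:1.
Budget: p_1·x_1 + p_2·(1/4)·x_1 = M, so (4·p_1 + p_2)·x_1 = 4·M.
Demand: x_1*(p_1,p_2,M) = 4·M/(4·p_1 + p_2), x_2* = M/(4·p_1 + p_2).
Here 4·13 + 8 = 60, giving x_1* = 3.8.
At M' = 199.5: x_1* = 13.3. Change: 13.3 − 3.8 = 9.5.

Δx_1* = 9.5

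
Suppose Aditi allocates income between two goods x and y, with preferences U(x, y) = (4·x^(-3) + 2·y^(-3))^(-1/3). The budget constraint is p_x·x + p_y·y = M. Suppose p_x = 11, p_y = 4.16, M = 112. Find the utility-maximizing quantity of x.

From the CES first-order condition, 2·(y/x)^(4) = p_x/p_y.
Hence y/x = ((1/2)·p_x/p_y)^(1/(4)), i.e. raised to the 0.25 power.
With the ratio pinned down, the budget gives x* = M/(p_x + p_y·(y/x)) and y* = (y/x)·x*.
Numerically y/x = 1.072303, so x* = 112/(11 + 4.16·1.072303) = 7.2441.

x* = 7.2441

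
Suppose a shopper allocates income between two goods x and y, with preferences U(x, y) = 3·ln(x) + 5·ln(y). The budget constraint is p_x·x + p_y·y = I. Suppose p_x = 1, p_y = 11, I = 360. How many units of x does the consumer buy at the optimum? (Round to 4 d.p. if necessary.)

MU_x/MU_y = (3·y)/(5·x); tangency sets this equal to p_x/p_y.
Rearranging, p_y·y = (5/3)·p_x·x. Substituting into the budget gives p_x·x·(1 + (5/3)) = I.
Demand: x*(p_x,p_y,I) = 0.375·I/p_x and y* = 0.625·I/p_y.
At p_x=1, p_y=11, I=360: x* = 0.375·360/1 = 135.

x* = 135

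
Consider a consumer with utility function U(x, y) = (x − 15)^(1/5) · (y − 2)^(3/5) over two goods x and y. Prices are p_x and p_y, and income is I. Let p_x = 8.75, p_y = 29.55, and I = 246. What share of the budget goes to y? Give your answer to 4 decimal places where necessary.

MRS = (1/3)·(y−2)/(x−15). Tangency with p_x/p_y gives y−2 = 3·(p_x/p_y)·(x−15).
After buying the subsistence bundle (15, 2), a share 0.25 of the remaining income goes to x: x* = 15 + 0.25·(I − 15p_x − 2p_y)/p_x.
Discretionary income = 246 − 15·8.75 − 2·29.55 = 55.65; x* = 15 + 0.25·55.65/8.75 = 16.59; y* = 2 + 0.75·55.65/29.55 = 3.4124.
Expenditure on y: 29.55·3.4124 = 100.8375; share = 0.4099.

share on y = 0.4099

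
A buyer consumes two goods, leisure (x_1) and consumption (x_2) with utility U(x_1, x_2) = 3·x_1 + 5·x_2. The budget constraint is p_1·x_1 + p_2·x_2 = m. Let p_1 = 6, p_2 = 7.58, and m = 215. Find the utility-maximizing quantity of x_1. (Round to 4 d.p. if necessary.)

x_1* = 0

Linear utility — the consumer picks whichever good has higher MU/price: 3/6 = 0.5 vs 5/7.58 = 0.6596.
x_2 gives more utility per dollar, so spend all income on x_2: x_2* = m/p_2, x_1* = 0.
Numerically: x_1* = 0, x_2* = 28.3641.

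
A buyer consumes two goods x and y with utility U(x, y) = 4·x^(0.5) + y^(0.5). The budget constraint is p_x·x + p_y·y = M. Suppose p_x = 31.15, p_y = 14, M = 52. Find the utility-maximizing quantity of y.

y* = 0.4535

Numerically y/x = 0.309414, so x* = 52/(31.15 + 14·0.309414) = 1.4655 and y* = 0.309414·1.4655 = 0.4535.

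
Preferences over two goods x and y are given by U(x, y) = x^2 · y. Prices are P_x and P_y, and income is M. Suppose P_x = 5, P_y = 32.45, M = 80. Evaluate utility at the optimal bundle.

V = 93.5

Demand: x*(P_x,P_y,M) = 2/3·M/P_x and y* = 1/3·M/P_y.
At P_x=5, P_y=32.45, M=80: x* = 2/3·80/5 = 10.6667, y* = 0.8218.
Utility at the optimum: U(10.6667, 0.8218) = 93.5.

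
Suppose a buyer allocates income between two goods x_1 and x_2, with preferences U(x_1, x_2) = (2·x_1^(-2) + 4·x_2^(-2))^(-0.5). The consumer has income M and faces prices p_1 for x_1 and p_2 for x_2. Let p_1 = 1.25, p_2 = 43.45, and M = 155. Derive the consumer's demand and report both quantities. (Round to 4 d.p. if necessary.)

x_1* = 8.5996, x_2* = 3.3199

With the ratio pinned down, the budget gives x_1* = M/(p_1 + p_2·(x_2/x_1)) and x_2* = (x_2/x_1)·x_1*.
Numerically x_2/x_1 = 0.386056, so x_1* = 155/(1.25 + 43.45·0.386056) = 8.5996 and x_2* = 0.386056·8.5996 = 3.3199.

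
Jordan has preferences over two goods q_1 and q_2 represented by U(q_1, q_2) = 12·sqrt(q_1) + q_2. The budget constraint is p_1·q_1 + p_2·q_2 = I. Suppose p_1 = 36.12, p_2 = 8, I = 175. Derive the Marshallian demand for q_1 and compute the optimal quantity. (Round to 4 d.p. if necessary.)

Utility is quasi-linear in q_2; the FOC for q_1 is 6/√q_1 = p_1/p_2.
Thus q_1* = (6·p_2/p_1)² — independent of I — with the rest of income spent on q_2.
Plugging in: q_1* = (6·8/36.12)² = 1.766.

q_1* = 1.766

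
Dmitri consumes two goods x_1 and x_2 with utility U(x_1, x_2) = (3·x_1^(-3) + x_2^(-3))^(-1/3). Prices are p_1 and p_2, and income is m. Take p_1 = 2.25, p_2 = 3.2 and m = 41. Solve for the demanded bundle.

MRS = MU_x_1/MU_x_2 = 3·(x_2/x_1)^(4). Set equal to p_1/p_2.
Hence x_2/x_1 = ((1/3)·p_1/p_2)^(1/(4)), i.e. raised to the 0.25 power.
Substitute x_2 = (x_2/x_1)·x_1 into the budget: x_1* = m/(p_1 + p_2·(x_2/x_1)).
Numerically x_2/x_1 = 0.695789, so x_1* = 41/(2.25 + 3.2·0.695789) = 9.1589 and x_2* = 0.695789·9.1589 = 6.3727.

x_1* = 9.1589, x_2* = 6.3727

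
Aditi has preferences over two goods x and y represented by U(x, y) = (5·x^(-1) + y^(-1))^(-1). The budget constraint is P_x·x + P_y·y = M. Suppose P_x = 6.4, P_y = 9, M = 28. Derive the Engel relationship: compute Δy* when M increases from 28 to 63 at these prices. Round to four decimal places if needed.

MRS = MU_x/MU_y = 5·(y/x)^(2). Set equal to P_x/P_y.
Solve for the ratio: y/x = [(1/5)·P_x/P_y]^(0.5).
Substitute y = (y/x)·x into the budget: x* = M/(P_x + P_y·(y/x)).
Numerically y/x = 0.377124, so x* = 28/(6.4 + 9·0.377124) = 2.8589 and y* = 0.377124·2.8589 = 1.0781.
At M' = 63: y* = 2.4258. Change: 2.4258 − 1.0781 = 1.3477.

Δy* = 1.3477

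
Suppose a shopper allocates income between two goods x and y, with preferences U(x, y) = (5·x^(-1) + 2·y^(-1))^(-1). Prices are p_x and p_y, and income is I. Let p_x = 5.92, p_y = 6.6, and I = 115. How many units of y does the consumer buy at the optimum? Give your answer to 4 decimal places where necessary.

y* = 6.9768

MU_x ∝ 5·x^(-2), MU_y ∝ 2·y^(-2), so MRS = (5/2)·(y/x)^(2) = p_x/p_y.
Solve for the ratio: y/x = [(2/5)·p_x/p_y]^(0.5).
Substitute y = (y/x)·x into the budget: x* = I/(p_x + p_y·(y/x)).
Numerically y/x = 0.598989, so x* = 115/(5.92 + 6.6·0.598989) = 11.6475 and y* = 0.598989·11.6475 = 6.9768.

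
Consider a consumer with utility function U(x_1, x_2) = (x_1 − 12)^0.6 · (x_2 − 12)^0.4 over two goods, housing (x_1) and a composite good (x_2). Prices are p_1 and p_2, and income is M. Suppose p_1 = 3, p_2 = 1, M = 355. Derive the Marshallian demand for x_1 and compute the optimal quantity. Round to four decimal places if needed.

x_1* = 73.4

MRS = (3/2)·(x_2−12)/(x_1−12). Tangency with p_1/p_2 gives x_2−12 = (2/3)·(p_1/p_2)·(x_1−12).
Substituting into the budget: x_1* = 12 + 0.6·(M − 12·p_1 − 12·p_2)/p_1, and x_2* = 12 + 0.4·(…)/p_2.
Discretionary income = 355 − 12·3 − 12·1 = 307; x_1* = 12 + 0.6·307/3 = 73.4.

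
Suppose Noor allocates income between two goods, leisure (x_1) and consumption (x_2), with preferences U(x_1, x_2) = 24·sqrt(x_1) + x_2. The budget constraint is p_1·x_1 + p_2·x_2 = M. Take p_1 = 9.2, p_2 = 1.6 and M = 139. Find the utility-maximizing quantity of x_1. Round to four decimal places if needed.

x_1* = 4.3554

Utility is quasi-linear in x_2; the FOC for x_1 is 12/√x_1 = p_1/p_2.
Solve: √x_1 = 12·p_2/p_1, so x_1*(p_1,p_2) = (12·p_2/p_1)², and x_2* = (M − p_1·x_1*)/p_2.
Plugging in: x_1* = (12·1.6/9.2)² = 4.3554.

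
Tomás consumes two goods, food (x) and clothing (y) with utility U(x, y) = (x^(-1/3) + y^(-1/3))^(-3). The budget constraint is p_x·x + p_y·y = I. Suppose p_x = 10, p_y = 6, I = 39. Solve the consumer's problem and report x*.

From the CES first-order condition, (y/x)^(4/3) = p_x/p_y.
Solve for the ratio: y/x = [p_x/p_y]^(0.75).
With the ratio pinned down, the budget gives x* = I/(p_x + p_y·(y/x)) and y* = (y/x)·x*.
Numerically y/x = 1.466853, so x* = 39/(10 + 6·1.466853) = 2.0743.

x* = 2.0743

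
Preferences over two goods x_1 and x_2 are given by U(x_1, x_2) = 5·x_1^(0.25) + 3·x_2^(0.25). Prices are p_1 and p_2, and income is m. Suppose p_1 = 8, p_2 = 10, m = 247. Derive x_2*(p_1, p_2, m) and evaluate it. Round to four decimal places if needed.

From the CES first-order condition, (5/3)·(x_2/x_1)^(0.75) = p_1/p_2.
Solve for the ratio: x_2/x_1 = [(3/5)·p_1/p_2]^(4/3).
Substitute x_2 = (x_2/x_1)·x_1 into the budget: x_1* = m/(p_1 + p_2·(x_2/x_1)).
Numerically x_2/x_1 = 0.375827, so x_1* = 247/(8 + 10·0.375827) = 21.0065 and x_2* = 0.375827·21.0065 = 7.8948.

x_2* = 7.8948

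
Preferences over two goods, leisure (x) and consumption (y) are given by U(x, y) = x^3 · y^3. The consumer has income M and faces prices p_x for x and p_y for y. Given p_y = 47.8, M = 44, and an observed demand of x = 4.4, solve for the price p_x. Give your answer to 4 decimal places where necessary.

p_x = 5

Tangency: MRS = y/x = p_x/p_y.
Rearranging, p_y·y = p_x·x. Substituting into the budget gives p_x·x·(1 + 1) = M.
Demand: x*(p_x,p_y,M) = 0.5·M/p_x and y* = 0.5·M/p_y.
Set x* = 4.4 in the demand function and solve for p_x: p_x = 5.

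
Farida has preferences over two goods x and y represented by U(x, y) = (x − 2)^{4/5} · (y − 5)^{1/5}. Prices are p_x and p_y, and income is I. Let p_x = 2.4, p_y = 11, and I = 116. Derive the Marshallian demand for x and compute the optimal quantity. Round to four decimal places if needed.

This is Cobb-Douglas in (x−2, y−5): tangency gives 0.8·p_y·(y−5) = 0.2·p_x·(x−2).
Substituting into the budget: x* = 2 + 0.8·(I − 2·p_x − 5·p_y)/p_x, and y* = 5 + 0.2·(…)/p_y.
Discretionary income = 116 − 2·2.4 − 5·11 = 56.2; x* = 2 + 0.8·56.2/2.4 = 20.7333.

x* = 20.7333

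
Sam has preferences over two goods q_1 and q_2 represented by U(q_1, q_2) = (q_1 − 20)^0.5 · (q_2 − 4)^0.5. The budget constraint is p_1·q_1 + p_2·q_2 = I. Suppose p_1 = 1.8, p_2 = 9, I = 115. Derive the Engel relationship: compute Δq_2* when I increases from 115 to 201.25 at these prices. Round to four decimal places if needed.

Discretionary income = 115 − 20·1.8 − 4·9 = 43; q_2* = 4 + 0.5·43/9 = 6.3889.
At I' = 201.25: q_2* = 11.1806. Change: 11.1806 − 6.3889 = 4.7917.

Δq_2* = 4.7917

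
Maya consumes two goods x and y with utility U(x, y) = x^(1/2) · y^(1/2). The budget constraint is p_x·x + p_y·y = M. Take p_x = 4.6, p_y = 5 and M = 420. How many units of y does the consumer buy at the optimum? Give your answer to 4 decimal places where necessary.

MU_x/MU_y = (0.5·y)/(0.5·x); tangency sets this equal to p_x/p_y.
So 0.5·p_y·y = 0.5·p_x·x; combined with the budget, a share 0.5 of income goes to x.
Demand: x*(p_x,p_y,M) = 0.5·M/p_x and y* = 0.5·M/p_y.
At p_x=4.6, p_y=5, M=420: y* = 0.5·420/5 = 42.

y* = 42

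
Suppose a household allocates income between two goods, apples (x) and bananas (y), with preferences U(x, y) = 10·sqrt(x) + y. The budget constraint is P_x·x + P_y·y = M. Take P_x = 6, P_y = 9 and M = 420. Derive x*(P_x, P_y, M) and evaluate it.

Set MRS = P_x/P_y: 5·x^(−1/2) = P_x/P_y.
Solve: √x = 5·P_y/P_x, so x*(P_x,P_y) = (5·P_y/P_x)², and y* = (M − P_x·x*)/P_y.
Plugging in: x* = (5·9/6)² = 56.25.

x* = 56.25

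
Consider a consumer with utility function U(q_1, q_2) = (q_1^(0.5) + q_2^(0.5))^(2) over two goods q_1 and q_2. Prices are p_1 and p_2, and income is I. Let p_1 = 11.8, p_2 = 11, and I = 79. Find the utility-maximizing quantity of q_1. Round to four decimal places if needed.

q_1* = 3.23

From the CES first-order condition, (q_2/q_1)^(0.5) = p_1/p_2.
Solve for the ratio: q_2/q_1 = [p_1/p_2]^(2).
Substitute q_2 = (q_2/q_1)·q_1 into the budget: q_1* = I/(p_1 + p_2·(q_2/q_1)).
Numerically q_2/q_1 = 1.150744, so q_1* = 79/(11.8 + 11·1.150744) = 3.23.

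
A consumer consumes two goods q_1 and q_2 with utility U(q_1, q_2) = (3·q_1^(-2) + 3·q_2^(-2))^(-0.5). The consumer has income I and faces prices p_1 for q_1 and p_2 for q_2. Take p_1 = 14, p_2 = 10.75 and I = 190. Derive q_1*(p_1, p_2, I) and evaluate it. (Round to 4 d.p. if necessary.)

From the CES first-order condition, (q_2/q_1)^(3) = p_1/p_2.
Solve for the ratio: q_2/q_1 = [p_1/p_2]^(1/3).
Substitute q_2 = (q_2/q_1)·q_1 into the budget: q_1* = I/(p_1 + p_2·(q_2/q_1)).
Numerically q_2/q_1 = 1.092043, so q_1* = 190/(14 + 10.75·1.092043) = 7.3817.

q_1* = 7.3817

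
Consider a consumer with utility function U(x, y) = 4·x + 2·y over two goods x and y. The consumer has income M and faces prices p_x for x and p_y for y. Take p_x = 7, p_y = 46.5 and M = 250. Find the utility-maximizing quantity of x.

Linear utility — the consumer picks whichever good has higher MU/price: 4/7 = 0.5714 vs 2/46.5 = 0.043.
x gives more utility per dollar, so spend all income on x: x* = M/p_x, y* = 0.
Numerically: x* = 35.7143, y* = 0.

x* = 35.7143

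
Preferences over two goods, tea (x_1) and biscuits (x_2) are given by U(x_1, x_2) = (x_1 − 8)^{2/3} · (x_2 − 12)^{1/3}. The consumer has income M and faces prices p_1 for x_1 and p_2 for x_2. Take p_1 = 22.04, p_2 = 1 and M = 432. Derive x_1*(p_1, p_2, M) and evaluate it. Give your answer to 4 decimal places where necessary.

x_1* = 15.3708

This is Cobb-Douglas in (x_1−8, x_2−12): tangency gives 2/3·p_2·(x_2−12) = 1/3·p_1·(x_1−8).
Substituting into the budget: x_1* = 8 + 2/3·(M − 8·p_1 − 12·p_2)/p_1, and x_2* = 12 + 1/3·(…)/p_2.
Discretionary income = 432 − 8·22.04 − 12·1 = 243.68; x_1* = 8 + 2/3·243.68/22.04 = 15.3708.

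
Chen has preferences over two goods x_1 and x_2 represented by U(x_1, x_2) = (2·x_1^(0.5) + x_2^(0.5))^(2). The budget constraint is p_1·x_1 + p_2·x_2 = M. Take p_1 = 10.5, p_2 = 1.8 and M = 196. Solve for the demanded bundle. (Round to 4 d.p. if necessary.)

MRS = MU_x_1/MU_x_2 = 2·(x_2/x_1)^(0.5). Set equal to p_1/p_2.
Solve for the ratio: x_2/x_1 = [(1/2)·p_1/p_2]^(2).
Substitute x_2 = (x_2/x_1)·x_1 into the budget: x_1* = M/(p_1 + p_2·(x_2/x_1)).
Numerically x_2/x_1 = 8.506944, so x_1* = 196/(10.5 + 1.8·8.506944) = 7.5932 and x_2* = 8.506944·7.5932 = 64.5951.

x_1* = 7.5932, x_2* = 64.5951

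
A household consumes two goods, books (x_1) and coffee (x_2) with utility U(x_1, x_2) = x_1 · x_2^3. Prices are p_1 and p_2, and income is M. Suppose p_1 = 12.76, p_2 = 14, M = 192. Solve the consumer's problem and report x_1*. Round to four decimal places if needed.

x_1* = 3.7618

MU_x_1/MU_x_2 = (x_2)/(3·x_1); tangency sets this equal to p_1/p_2.
So p_2·x_2 = 3·p_1·x_1; combined with the budget, a share 0.25 of income goes to x_1.
Demand: x_1*(p_1,p_2,M) = 0.25·M/p_1 and x_2* = 0.75·M/p_2.
At p_1=12.76, p_2=14, M=192: x_1* = 0.25·192/12.76 = 3.7618.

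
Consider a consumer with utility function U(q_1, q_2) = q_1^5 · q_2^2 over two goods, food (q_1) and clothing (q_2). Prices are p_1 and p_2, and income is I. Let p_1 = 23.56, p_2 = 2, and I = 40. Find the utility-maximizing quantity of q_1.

The MRS is (5/2)·q_2/q_1. Set MRS = p_1/p_2.
So 5·p_2·q_2 = 2·p_1·q_1; combined with the budget, a share 5/7 of income goes to q_1.
Demand: q_1*(p_1,p_2,I) = 5/7·I/p_1 and q_2* = 2/7·I/p_2.
At p_1=23.56, p_2=2, I=40: q_1* = 5/7·40/23.56 = 1.2127.

q_1* = 1.2127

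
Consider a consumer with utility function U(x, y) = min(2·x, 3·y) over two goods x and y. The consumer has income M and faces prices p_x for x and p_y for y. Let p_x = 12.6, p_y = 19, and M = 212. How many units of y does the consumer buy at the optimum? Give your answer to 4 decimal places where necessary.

y* = 5.5937

With perfect complements, no substitution: consume in ratio x:y = 3:2.
Budget: p_x·x + p_y·(2/3)·x = M, so (3·p_x + 2·p_y)·x = 3·M.
Demand: x*(p_x,p_y,M) = 3·M/(3·p_x + 2·p_y), y* = 2·M/(3·p_x + 2·p_y).
Here 3·12.6 + 2·19 = 75.8, giving y* = 5.5937.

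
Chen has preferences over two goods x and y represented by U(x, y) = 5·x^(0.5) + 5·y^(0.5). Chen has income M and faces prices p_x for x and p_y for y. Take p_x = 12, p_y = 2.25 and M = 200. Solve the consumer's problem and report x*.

With the ratio pinned down, the budget gives x* = M/(p_x + p_y·(y/x)) and y* = (y/x)·x*.
Numerically y/x = 28.444444, so x* = 200/(12 + 2.25·28.444444) = 2.6316.

x* = 2.6316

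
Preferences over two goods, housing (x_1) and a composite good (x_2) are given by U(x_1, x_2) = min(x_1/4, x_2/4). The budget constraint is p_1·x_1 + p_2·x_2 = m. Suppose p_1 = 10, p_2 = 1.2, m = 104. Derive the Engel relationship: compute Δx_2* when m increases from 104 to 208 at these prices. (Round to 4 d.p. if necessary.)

Δx_2* = 9.2857

Demand: x_1*(p_1,p_2,m) = 4·m/(4·p_1 + 4·p_2), x_2* = 4·m/(4·p_1 + 4·p_2).
Here 4·10 + 4·1.2 = 44.8, giving x_2* = 9.2857.
At m' = 208: x_2* = 18.5714. Change: 18.5714 − 9.2857 = 9.2857.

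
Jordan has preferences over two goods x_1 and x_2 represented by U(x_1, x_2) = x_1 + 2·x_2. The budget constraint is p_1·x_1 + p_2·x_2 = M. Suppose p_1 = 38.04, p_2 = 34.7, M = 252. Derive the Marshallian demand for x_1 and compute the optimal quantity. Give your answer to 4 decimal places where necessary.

Linear utility — the consumer picks whichever good has higher MU/price: 1/38.04 = 0.0263 vs 2/34.7 = 0.0576.
x_2 gives more utility per dollar, so spend all income on x_2: x_2* = M/p_2, x_1* = 0.
Numerically: x_1* = 0, x_2* = 7.2622.

x_1* = 0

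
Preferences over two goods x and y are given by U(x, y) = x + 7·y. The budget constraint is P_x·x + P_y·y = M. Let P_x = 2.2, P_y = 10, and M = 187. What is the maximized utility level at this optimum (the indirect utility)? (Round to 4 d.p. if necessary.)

V = 130.9

Numerically: x* = 0, y* = 18.7.
Utility at the optimum: U(0, 18.7) = 130.9.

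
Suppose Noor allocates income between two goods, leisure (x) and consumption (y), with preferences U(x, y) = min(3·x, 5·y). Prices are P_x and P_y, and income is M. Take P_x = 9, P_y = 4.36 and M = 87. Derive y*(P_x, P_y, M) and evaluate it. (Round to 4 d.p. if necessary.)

y* = 4.4938

Demand: x*(P_x,P_y,M) = 5·M/(5·P_x + 3·P_y), y* = 3·M/(5·P_x + 3·P_y).
Here 5·9 + 3·4.36 = 58.08, giving y* = 4.4938.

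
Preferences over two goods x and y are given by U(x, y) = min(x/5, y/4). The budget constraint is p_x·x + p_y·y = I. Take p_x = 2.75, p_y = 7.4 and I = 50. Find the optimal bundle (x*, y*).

With perfect complements, no substitution: consume in ratio x:y = 5:4.
Budget: p_x·x + p_y·(4/5)·x = I, so (5·p_x + 4·p_y)·x = 5·I.
Demand: x*(p_x,p_y,I) = 5·I/(5·p_x + 4·p_y), y* = 4·I/(5·p_x + 4·p_y).
Here 5·2.75 + 4·7.4 = 43.35, giving x* = 5.767 and y* = 4.6136.

x* = 5.767, y* = 4.6136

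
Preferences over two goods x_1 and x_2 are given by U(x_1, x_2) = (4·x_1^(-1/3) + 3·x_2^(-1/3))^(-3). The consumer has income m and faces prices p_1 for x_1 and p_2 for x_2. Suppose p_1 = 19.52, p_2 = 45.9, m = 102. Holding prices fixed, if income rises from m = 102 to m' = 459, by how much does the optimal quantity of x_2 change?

MRS = MU_x_1/MU_x_2 = (4/3)·(x_2/x_1)^(4/3). Set equal to p_1/p_2.
Solve for the ratio: x_2/x_1 = [(3/4)·p_1/p_2]^(0.75).
With the ratio pinned down, the budget gives x_1* = m/(p_1 + p_2·(x_2/x_1)) and x_2* = (x_2/x_1)·x_1*.
Numerically x_2/x_1 = 0.42442, so x_1* = 102/(19.52 + 45.9·0.42442) = 2.6153 and x_2* = 0.42442·2.6153 = 1.11.
At m' = 459: x_2* = 4.995. Change: 4.995 − 1.11 = 3.885.

Δx_2* = 3.885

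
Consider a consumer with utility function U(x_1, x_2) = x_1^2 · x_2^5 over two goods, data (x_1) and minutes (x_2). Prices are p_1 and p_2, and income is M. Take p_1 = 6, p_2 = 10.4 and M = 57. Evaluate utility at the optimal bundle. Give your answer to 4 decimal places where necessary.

The MRS is (2/5)·x_2/x_1. Set MRS = p_1/p_2.
So 2·p_2·x_2 = 5·p_1·x_1; combined with the budget, a share 2/7 of income goes to x_1.
Demand: x_1*(p_1,p_2,M) = 2/7·M/p_1 and x_2* = 5/7·M/p_2.
At p_1=6, p_2=10.4, M=57: x_1* = 2/7·57/6 = 2.7143, x_2* = 3.9148.
Utility at the optimum: U(2.7143, 3.9148) = 6774.5199.

V = 6774.5199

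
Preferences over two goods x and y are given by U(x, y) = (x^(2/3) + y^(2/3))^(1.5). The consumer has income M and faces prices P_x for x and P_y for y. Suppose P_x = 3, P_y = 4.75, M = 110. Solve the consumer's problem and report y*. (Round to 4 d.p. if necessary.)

From the CES first-order condition, (y/x)^(1/3) = P_x/P_y.
Solve for the ratio: y/x = [P_x/P_y]^(3).
Substitute y = (y/x)·x into the budget: x* = M/(P_x + P_y·(y/x)).
Numerically y/x = 0.251932, so x* = 110/(3 + 4.75·0.251932) = 26.2112 and y* = 0.251932·26.2112 = 6.6034.

y* = 6.6034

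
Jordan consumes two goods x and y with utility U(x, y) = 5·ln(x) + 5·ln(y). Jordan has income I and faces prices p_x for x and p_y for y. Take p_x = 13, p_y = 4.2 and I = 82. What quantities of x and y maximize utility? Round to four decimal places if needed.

MU_x/MU_y = (5·y)/(5·x); tangency sets this equal to p_x/p_y.
Rearranging, p_y·y = p_x·x. Substituting into the budget gives p_x·x·(1 + 1) = I.
Demand: x*(p_x,p_y,I) = 0.5·I/p_x and y* = 0.5·I/p_y.
At p_x=13, p_y=4.2, I=82: x* = 0.5·82/13 = 3.1538, y* = 9.7619.

x* = 3.1538, y* = 9.7619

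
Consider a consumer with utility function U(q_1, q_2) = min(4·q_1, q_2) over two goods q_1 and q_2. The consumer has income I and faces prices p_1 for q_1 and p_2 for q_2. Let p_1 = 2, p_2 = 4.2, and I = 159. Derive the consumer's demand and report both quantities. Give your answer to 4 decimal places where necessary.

Leontief preferences: the optimum is at the kink where q_1/1 = q_2/4, i.e. q_2 = 4·q_1.
Budget: p_1·q_1 + p_2·4·q_1 = I, so (p_1 + 4·p_2)·q_1 = I.
Demand: q_1*(p_1,p_2,I) = I/(p_1 + 4·p_2), q_2* = 4·I/(p_1 + 4·p_2).
Here 2 + 4·4.2 = 18.8, giving q_1* = 8.4574 and q_2* = 33.8298.

q_1* = 8.4574, q_2* = 33.8298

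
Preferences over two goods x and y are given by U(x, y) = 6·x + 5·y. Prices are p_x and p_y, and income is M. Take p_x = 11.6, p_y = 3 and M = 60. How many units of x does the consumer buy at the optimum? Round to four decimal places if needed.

x* = 0

Linear utility — the consumer picks whichever good has higher MU/price: 6/11.6 = 0.5172 vs 5/3 = 1.6667.
y gives more utility per dollar, so spend all income on y: y* = M/p_y, x* = 0.
Numerically: x* = 0, y* = 20.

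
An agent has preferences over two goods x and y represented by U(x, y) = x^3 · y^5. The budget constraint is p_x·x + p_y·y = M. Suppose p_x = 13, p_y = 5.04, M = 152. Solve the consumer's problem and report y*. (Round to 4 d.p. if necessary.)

y* = 18.8492

Tangency: MRS = (3/5)·y/x = p_x/p_y.
So 3·p_y·y = 5·p_x·x; combined with the budget, a share 0.375 of income goes to x.
Demand: x*(p_x,p_y,M) = 0.375·M/p_x and y* = 0.625·M/p_y.
At p_x=13, p_y=5.04, M=152: y* = 0.625·152/5.04 = 18.8492.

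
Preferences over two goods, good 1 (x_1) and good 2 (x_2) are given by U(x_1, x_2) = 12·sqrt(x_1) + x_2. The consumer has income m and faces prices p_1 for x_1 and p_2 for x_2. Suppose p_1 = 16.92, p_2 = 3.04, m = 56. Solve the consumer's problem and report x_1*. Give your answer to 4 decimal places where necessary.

Set MRS = p_1/p_2: 6·x_1^(−1/2) = p_1/p_2.
Thus x_1* = (6·p_2/p_1)² — independent of m — with the rest of income spent on x_2.
Plugging in: x_1* = (6·3.04/16.92)² = 1.1621.

x_1* = 1.1621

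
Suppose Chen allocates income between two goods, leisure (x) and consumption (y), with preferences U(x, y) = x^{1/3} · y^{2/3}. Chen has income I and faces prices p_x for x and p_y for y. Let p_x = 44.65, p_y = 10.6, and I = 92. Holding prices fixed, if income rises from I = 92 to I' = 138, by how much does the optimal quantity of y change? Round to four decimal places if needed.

The MRS is (1/2)·y/x. Set MRS = p_x/p_y.
So 1/3·p_y·y = 2/3·p_x·x; combined with the budget, a share 1/3 of income goes to x.
Demand: x*(p_x,p_y,I) = 1/3·I/p_x and y* = 2/3·I/p_y.
At p_x=44.65, p_y=10.6, I=92: y* = 2/3·92/10.6 = 5.7862.
At I' = 138: y* = 8.6792. Change: 8.6792 − 5.7862 = 2.8931.

Δy* = 2.8931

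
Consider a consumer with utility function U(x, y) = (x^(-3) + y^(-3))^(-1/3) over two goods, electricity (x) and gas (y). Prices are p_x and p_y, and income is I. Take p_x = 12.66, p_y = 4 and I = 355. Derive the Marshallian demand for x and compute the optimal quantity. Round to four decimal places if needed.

Numerically y/x = 1.333808, so x* = 355/(12.66 + 4·1.333808) = 19.7274.

x* = 19.7274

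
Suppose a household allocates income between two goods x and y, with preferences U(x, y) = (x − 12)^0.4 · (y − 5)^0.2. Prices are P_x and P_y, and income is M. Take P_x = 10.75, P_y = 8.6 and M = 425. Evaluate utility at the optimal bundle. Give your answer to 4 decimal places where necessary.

Substituting into the budget: x* = 12 + 2/3·(M − 12·P_x − 5·P_y)/P_x, and y* = 5 + 1/3·(…)/P_y.
Discretionary income = 425 − 12·10.75 − 5·8.6 = 253; x* = 12 + 2/3·253/10.75 = 27.6899; y* = 5 + 1/3·253/8.6 = 14.8062.
Utility at the optimum: U(27.6899, 14.8062) = 4.7484.

V = 4.7484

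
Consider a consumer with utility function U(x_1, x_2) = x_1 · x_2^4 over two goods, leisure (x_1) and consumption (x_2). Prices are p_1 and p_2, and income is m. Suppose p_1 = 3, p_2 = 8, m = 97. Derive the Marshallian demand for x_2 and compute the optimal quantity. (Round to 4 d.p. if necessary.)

MU_x_1/MU_x_2 = (x_2)/(4·x_1); tangency sets this equal to p_1/p_2.
So p_2·x_2 = 4·p_1·x_1; combined with the budget, a share 0.2 of income goes to x_1.
Demand: x_1*(p_1,p_2,m) = 0.2·m/p_1 and x_2* = 0.8·m/p_2.
At p_1=3, p_2=8, m=97: x_2* = 0.8·97/8 = 9.7.

x_2* = 9.7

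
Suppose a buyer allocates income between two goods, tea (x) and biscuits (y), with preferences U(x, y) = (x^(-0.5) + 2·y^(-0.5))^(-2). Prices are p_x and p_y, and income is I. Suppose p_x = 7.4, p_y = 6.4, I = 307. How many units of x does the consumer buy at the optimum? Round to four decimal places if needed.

x* = 16.5126

MU_x ∝ x^(-1.5), MU_y ∝ 2·y^(-1.5), so MRS = (1/2)·(y/x)^(1.5) = p_x/p_y.
Solve for the ratio: y/x = [2·p_x/p_y]^(2/3).
With the ratio pinned down, the budget gives x* = I/(p_x + p_y·(y/x)) and y* = (y/x)·x*.
Numerically y/x = 1.748724, so x* = 307/(7.4 + 6.4·1.748724) = 16.5126.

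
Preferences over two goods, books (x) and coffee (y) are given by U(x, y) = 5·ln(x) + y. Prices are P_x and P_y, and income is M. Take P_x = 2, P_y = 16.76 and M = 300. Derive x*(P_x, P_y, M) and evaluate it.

x* = 41.9

Set MRS = P_x/P_y: (5/x)/1 = P_x/P_y.
So x*(P_x,P_y) = 5·P_y/P_x, independent of income; and y* = (M − 5·P_y)/P_y.
At the given prices: x* = 5·16.76/2 = 41.9.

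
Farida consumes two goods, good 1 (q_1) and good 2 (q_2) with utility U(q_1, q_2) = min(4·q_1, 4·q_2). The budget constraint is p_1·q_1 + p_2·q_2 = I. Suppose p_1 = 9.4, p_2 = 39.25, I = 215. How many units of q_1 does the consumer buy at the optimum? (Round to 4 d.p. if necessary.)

Leontief preferences: the optimum is at the kink where q_1/4 = q_2/4, i.e. q_2 = q_1.
Budget: p_1·q_1 + p_2·q_1 = I, so (4·p_1 + 4·p_2)·q_1 = 4·I.
Demand: q_1*(p_1,p_2,I) = 4·I/(4·p_1 + 4·p_2), q_2* = 4·I/(4·p_1 + 4·p_2).
Here 4·9.4 + 4·39.25 = 194.6, giving q_1* = 4.4193.

q_1* = 4.4193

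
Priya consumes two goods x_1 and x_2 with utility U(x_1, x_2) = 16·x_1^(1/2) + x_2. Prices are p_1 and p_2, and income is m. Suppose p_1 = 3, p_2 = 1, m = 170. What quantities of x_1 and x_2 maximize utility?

x_1* = 7.1111, x_2* = 148.6667

Set MRS = p_1/p_2: 8·x_1^(−1/2) = p_1/p_2.
Solve: √x_1 = 8·p_2/p_1, so x_1*(p_1,p_2) = (8·p_2/p_1)², and x_2* = (m − p_1·x_1*)/p_2.
Plugging in: x_1* = (8·1/3)² = 7.1111, x_2* = 148.6667.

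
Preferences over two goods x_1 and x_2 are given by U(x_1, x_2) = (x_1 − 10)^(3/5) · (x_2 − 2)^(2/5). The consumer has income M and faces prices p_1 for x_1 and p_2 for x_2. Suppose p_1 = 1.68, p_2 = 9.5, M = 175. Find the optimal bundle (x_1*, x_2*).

x_1* = 59.7143, x_2* = 7.8611

Let x_1' = x_1−10, x_2' = x_2−2. MRS = (3/2)·x_2'/x_1' = p_1/p_2.
After buying the subsistence bundle (10, 2), a share 0.6 of the remaining income goes to x_1: x_1* = 10 + 0.6·(M − 10p_1 − 2p_2)/p_1.
Discretionary income = 175 − 10·1.68 − 2·9.5 = 139.2; x_1* = 10 + 0.6·139.2/1.68 = 59.7143; x_2* = 2 + 0.4·139.2/9.5 = 7.8611.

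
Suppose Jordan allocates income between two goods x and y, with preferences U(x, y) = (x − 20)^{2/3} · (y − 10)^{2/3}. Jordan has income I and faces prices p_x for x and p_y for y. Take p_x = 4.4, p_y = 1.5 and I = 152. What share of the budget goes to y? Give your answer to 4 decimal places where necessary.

share on y = 0.2599

MRS = (y−10)/(x−20). Tangency with p_x/p_y gives y−10 = (p_x/p_y)·(x−20).
After buying the subsistence bundle (20, 10), a share 0.5 of the remaining income goes to x: x* = 20 + 0.5·(I − 20p_x − 10p_y)/p_x.
Discretionary income = 152 − 20·4.4 − 10·1.5 = 49; x* = 20 + 0.5·49/4.4 = 25.5682; y* = 10 + 0.5·49/1.5 = 26.3333.
Expenditure on y: 1.5·26.3333 = 39.5; share = 0.2599.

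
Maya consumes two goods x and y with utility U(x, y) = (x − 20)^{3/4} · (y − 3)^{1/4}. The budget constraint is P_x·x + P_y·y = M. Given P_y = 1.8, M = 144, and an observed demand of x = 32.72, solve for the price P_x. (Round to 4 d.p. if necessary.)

P_x = 3.75

Let x' = x−20, y' = y−3. MRS = 3·y'/x' = P_x/P_y.
After buying the subsistence bundle (20, 3), a share 0.75 of the remaining income goes to x: x* = 20 + 0.75·(M − 20P_x − 3P_y)/P_x.
Set x* = 32.72 in the demand function and solve for P_x: P_x = 3.75.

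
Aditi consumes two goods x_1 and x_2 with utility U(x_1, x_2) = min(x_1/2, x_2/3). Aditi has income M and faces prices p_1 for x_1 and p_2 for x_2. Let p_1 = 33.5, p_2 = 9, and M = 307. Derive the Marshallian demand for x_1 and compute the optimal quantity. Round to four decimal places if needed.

x_1* = 6.5319

Leontief preferences: the optimum is at the kink where x_1/2 = x_2/3, i.e. x_2 = (3/2)·x_1.
Budget: p_1·x_1 + p_2·(3/2)·x_1 = M, so (2·p_1 + 3·p_2)·x_1 = 2·M.
Demand: x_1*(p_1,p_2,M) = 2·M/(2·p_1 + 3·p_2), x_2* = 3·M/(2·p_1 + 3·p_2).
Here 2·33.5 + 3·9 = 94, giving x_1* = 6.5319.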